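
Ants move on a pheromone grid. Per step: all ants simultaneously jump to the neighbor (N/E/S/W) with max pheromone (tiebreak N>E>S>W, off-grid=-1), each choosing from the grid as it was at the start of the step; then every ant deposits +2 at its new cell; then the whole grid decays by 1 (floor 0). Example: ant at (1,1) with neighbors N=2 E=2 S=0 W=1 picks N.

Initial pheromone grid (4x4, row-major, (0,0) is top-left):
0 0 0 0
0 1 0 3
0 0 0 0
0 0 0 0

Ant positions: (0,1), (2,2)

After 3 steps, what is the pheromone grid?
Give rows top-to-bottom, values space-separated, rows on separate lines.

After step 1: ants at (1,1),(1,2)
  0 0 0 0
  0 2 1 2
  0 0 0 0
  0 0 0 0
After step 2: ants at (1,2),(1,3)
  0 0 0 0
  0 1 2 3
  0 0 0 0
  0 0 0 0
After step 3: ants at (1,3),(1,2)
  0 0 0 0
  0 0 3 4
  0 0 0 0
  0 0 0 0

0 0 0 0
0 0 3 4
0 0 0 0
0 0 0 0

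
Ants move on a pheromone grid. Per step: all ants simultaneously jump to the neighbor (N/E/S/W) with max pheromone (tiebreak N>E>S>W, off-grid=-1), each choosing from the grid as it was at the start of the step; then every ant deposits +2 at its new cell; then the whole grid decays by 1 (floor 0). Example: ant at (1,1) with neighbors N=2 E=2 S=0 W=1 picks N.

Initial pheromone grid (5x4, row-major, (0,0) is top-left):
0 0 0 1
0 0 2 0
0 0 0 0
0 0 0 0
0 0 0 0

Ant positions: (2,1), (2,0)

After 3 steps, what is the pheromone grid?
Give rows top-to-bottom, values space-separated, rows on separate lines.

After step 1: ants at (1,1),(1,0)
  0 0 0 0
  1 1 1 0
  0 0 0 0
  0 0 0 0
  0 0 0 0
After step 2: ants at (1,2),(1,1)
  0 0 0 0
  0 2 2 0
  0 0 0 0
  0 0 0 0
  0 0 0 0
After step 3: ants at (1,1),(1,2)
  0 0 0 0
  0 3 3 0
  0 0 0 0
  0 0 0 0
  0 0 0 0

0 0 0 0
0 3 3 0
0 0 0 0
0 0 0 0
0 0 0 0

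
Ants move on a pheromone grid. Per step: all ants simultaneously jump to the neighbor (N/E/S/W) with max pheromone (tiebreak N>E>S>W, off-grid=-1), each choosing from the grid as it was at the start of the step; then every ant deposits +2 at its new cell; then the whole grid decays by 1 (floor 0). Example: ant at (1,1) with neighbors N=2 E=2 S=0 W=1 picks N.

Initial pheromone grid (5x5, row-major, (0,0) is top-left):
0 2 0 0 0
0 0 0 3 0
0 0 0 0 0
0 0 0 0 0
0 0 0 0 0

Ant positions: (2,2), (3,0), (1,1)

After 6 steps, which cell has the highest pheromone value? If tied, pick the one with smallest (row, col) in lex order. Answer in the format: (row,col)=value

Answer: (0,1)=6

Derivation:
Step 1: ant0:(2,2)->N->(1,2) | ant1:(3,0)->N->(2,0) | ant2:(1,1)->N->(0,1)
  grid max=3 at (0,1)
Step 2: ant0:(1,2)->E->(1,3) | ant1:(2,0)->N->(1,0) | ant2:(0,1)->E->(0,2)
  grid max=3 at (1,3)
Step 3: ant0:(1,3)->N->(0,3) | ant1:(1,0)->N->(0,0) | ant2:(0,2)->W->(0,1)
  grid max=3 at (0,1)
Step 4: ant0:(0,3)->S->(1,3) | ant1:(0,0)->E->(0,1) | ant2:(0,1)->W->(0,0)
  grid max=4 at (0,1)
Step 5: ant0:(1,3)->N->(0,3) | ant1:(0,1)->W->(0,0) | ant2:(0,0)->E->(0,1)
  grid max=5 at (0,1)
Step 6: ant0:(0,3)->S->(1,3) | ant1:(0,0)->E->(0,1) | ant2:(0,1)->W->(0,0)
  grid max=6 at (0,1)
Final grid:
  4 6 0 0 0
  0 0 0 3 0
  0 0 0 0 0
  0 0 0 0 0
  0 0 0 0 0
Max pheromone 6 at (0,1)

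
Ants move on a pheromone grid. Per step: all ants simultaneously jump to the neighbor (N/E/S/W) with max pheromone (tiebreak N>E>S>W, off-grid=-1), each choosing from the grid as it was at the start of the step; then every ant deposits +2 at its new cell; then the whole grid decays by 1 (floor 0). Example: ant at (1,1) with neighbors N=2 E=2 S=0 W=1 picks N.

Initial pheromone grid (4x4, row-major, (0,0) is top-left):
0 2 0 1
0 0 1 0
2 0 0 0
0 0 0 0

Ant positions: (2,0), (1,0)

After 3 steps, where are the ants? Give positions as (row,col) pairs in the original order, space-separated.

Step 1: ant0:(2,0)->N->(1,0) | ant1:(1,0)->S->(2,0)
  grid max=3 at (2,0)
Step 2: ant0:(1,0)->S->(2,0) | ant1:(2,0)->N->(1,0)
  grid max=4 at (2,0)
Step 3: ant0:(2,0)->N->(1,0) | ant1:(1,0)->S->(2,0)
  grid max=5 at (2,0)

(1,0) (2,0)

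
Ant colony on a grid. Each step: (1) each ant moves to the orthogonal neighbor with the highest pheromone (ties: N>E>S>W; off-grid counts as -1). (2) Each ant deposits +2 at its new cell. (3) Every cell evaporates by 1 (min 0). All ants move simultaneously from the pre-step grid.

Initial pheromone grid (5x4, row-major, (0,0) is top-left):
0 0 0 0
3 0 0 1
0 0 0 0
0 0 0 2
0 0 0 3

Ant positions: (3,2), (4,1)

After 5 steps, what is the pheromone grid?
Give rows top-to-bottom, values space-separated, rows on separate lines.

After step 1: ants at (3,3),(3,1)
  0 0 0 0
  2 0 0 0
  0 0 0 0
  0 1 0 3
  0 0 0 2
After step 2: ants at (4,3),(2,1)
  0 0 0 0
  1 0 0 0
  0 1 0 0
  0 0 0 2
  0 0 0 3
After step 3: ants at (3,3),(1,1)
  0 0 0 0
  0 1 0 0
  0 0 0 0
  0 0 0 3
  0 0 0 2
After step 4: ants at (4,3),(0,1)
  0 1 0 0
  0 0 0 0
  0 0 0 0
  0 0 0 2
  0 0 0 3
After step 5: ants at (3,3),(0,2)
  0 0 1 0
  0 0 0 0
  0 0 0 0
  0 0 0 3
  0 0 0 2

0 0 1 0
0 0 0 0
0 0 0 0
0 0 0 3
0 0 0 2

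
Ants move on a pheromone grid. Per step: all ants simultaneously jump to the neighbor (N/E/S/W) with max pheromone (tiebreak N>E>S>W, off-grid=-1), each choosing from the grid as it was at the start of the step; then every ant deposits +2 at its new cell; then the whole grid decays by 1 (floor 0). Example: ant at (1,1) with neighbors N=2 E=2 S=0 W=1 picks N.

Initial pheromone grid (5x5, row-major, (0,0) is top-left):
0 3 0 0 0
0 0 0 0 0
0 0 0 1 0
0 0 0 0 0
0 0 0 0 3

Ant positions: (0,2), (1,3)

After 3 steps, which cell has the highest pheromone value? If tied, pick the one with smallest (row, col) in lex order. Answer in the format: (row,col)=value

Step 1: ant0:(0,2)->W->(0,1) | ant1:(1,3)->S->(2,3)
  grid max=4 at (0,1)
Step 2: ant0:(0,1)->E->(0,2) | ant1:(2,3)->N->(1,3)
  grid max=3 at (0,1)
Step 3: ant0:(0,2)->W->(0,1) | ant1:(1,3)->S->(2,3)
  grid max=4 at (0,1)
Final grid:
  0 4 0 0 0
  0 0 0 0 0
  0 0 0 2 0
  0 0 0 0 0
  0 0 0 0 0
Max pheromone 4 at (0,1)

Answer: (0,1)=4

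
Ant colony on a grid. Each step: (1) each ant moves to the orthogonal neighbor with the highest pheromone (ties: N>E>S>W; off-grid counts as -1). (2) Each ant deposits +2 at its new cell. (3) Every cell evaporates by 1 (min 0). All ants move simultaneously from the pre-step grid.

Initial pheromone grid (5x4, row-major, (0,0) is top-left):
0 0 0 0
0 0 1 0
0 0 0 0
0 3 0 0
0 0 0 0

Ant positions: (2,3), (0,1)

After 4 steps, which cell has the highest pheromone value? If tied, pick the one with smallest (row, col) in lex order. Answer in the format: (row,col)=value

Answer: (0,3)=5

Derivation:
Step 1: ant0:(2,3)->N->(1,3) | ant1:(0,1)->E->(0,2)
  grid max=2 at (3,1)
Step 2: ant0:(1,3)->N->(0,3) | ant1:(0,2)->E->(0,3)
  grid max=3 at (0,3)
Step 3: ant0:(0,3)->S->(1,3) | ant1:(0,3)->S->(1,3)
  grid max=3 at (1,3)
Step 4: ant0:(1,3)->N->(0,3) | ant1:(1,3)->N->(0,3)
  grid max=5 at (0,3)
Final grid:
  0 0 0 5
  0 0 0 2
  0 0 0 0
  0 0 0 0
  0 0 0 0
Max pheromone 5 at (0,3)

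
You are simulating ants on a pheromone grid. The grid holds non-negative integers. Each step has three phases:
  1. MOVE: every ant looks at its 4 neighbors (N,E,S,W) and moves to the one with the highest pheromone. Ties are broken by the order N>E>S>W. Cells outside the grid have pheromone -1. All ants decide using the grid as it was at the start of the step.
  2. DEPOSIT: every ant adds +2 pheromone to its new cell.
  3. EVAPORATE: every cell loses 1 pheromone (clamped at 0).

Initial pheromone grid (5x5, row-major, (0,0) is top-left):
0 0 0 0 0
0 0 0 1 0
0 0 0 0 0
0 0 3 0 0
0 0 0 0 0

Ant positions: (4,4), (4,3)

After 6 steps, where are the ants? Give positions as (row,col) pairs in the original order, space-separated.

Step 1: ant0:(4,4)->N->(3,4) | ant1:(4,3)->N->(3,3)
  grid max=2 at (3,2)
Step 2: ant0:(3,4)->W->(3,3) | ant1:(3,3)->W->(3,2)
  grid max=3 at (3,2)
Step 3: ant0:(3,3)->W->(3,2) | ant1:(3,2)->E->(3,3)
  grid max=4 at (3,2)
Step 4: ant0:(3,2)->E->(3,3) | ant1:(3,3)->W->(3,2)
  grid max=5 at (3,2)
Step 5: ant0:(3,3)->W->(3,2) | ant1:(3,2)->E->(3,3)
  grid max=6 at (3,2)
Step 6: ant0:(3,2)->E->(3,3) | ant1:(3,3)->W->(3,2)
  grid max=7 at (3,2)

(3,3) (3,2)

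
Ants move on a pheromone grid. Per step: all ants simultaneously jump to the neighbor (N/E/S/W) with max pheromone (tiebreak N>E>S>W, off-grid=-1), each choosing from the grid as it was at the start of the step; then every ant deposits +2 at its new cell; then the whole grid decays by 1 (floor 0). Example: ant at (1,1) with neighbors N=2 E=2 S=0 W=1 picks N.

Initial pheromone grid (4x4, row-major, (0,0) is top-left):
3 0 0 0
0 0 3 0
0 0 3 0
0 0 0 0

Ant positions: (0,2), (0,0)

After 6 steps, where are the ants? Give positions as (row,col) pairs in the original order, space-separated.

Step 1: ant0:(0,2)->S->(1,2) | ant1:(0,0)->E->(0,1)
  grid max=4 at (1,2)
Step 2: ant0:(1,2)->S->(2,2) | ant1:(0,1)->W->(0,0)
  grid max=3 at (0,0)
Step 3: ant0:(2,2)->N->(1,2) | ant1:(0,0)->E->(0,1)
  grid max=4 at (1,2)
Step 4: ant0:(1,2)->S->(2,2) | ant1:(0,1)->W->(0,0)
  grid max=3 at (0,0)
Step 5: ant0:(2,2)->N->(1,2) | ant1:(0,0)->E->(0,1)
  grid max=4 at (1,2)
Step 6: ant0:(1,2)->S->(2,2) | ant1:(0,1)->W->(0,0)
  grid max=3 at (0,0)

(2,2) (0,0)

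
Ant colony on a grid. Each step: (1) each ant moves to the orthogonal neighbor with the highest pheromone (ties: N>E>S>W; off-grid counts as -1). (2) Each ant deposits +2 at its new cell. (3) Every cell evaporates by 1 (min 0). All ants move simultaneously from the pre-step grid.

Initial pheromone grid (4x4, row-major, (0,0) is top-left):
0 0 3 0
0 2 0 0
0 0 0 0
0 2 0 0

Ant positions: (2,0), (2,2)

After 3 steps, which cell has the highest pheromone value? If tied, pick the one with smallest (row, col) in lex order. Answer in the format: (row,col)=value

Answer: (0,2)=2

Derivation:
Step 1: ant0:(2,0)->N->(1,0) | ant1:(2,2)->N->(1,2)
  grid max=2 at (0,2)
Step 2: ant0:(1,0)->E->(1,1) | ant1:(1,2)->N->(0,2)
  grid max=3 at (0,2)
Step 3: ant0:(1,1)->N->(0,1) | ant1:(0,2)->E->(0,3)
  grid max=2 at (0,2)
Final grid:
  0 1 2 1
  0 1 0 0
  0 0 0 0
  0 0 0 0
Max pheromone 2 at (0,2)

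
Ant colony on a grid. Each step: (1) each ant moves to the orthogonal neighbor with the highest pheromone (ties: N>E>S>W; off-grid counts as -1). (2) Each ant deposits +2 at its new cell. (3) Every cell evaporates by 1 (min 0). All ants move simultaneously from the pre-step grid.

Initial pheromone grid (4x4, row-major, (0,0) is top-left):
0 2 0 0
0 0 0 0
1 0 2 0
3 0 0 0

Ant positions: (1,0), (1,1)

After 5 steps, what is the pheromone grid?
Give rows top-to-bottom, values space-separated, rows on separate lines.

After step 1: ants at (2,0),(0,1)
  0 3 0 0
  0 0 0 0
  2 0 1 0
  2 0 0 0
After step 2: ants at (3,0),(0,2)
  0 2 1 0
  0 0 0 0
  1 0 0 0
  3 0 0 0
After step 3: ants at (2,0),(0,1)
  0 3 0 0
  0 0 0 0
  2 0 0 0
  2 0 0 0
After step 4: ants at (3,0),(0,2)
  0 2 1 0
  0 0 0 0
  1 0 0 0
  3 0 0 0
After step 5: ants at (2,0),(0,1)
  0 3 0 0
  0 0 0 0
  2 0 0 0
  2 0 0 0

0 3 0 0
0 0 0 0
2 0 0 0
2 0 0 0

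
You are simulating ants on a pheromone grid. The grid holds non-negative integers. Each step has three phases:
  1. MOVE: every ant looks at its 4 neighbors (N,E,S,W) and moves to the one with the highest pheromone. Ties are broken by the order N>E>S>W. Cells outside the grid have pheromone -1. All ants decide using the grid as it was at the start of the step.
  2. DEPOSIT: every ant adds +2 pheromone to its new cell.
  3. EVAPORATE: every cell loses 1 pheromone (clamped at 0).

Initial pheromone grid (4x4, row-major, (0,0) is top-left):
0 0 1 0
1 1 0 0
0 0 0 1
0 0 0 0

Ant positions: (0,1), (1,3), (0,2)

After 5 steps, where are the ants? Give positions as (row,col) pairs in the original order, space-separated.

Step 1: ant0:(0,1)->E->(0,2) | ant1:(1,3)->S->(2,3) | ant2:(0,2)->E->(0,3)
  grid max=2 at (0,2)
Step 2: ant0:(0,2)->E->(0,3) | ant1:(2,3)->N->(1,3) | ant2:(0,3)->W->(0,2)
  grid max=3 at (0,2)
Step 3: ant0:(0,3)->W->(0,2) | ant1:(1,3)->N->(0,3) | ant2:(0,2)->E->(0,3)
  grid max=5 at (0,3)
Step 4: ant0:(0,2)->E->(0,3) | ant1:(0,3)->W->(0,2) | ant2:(0,3)->W->(0,2)
  grid max=7 at (0,2)
Step 5: ant0:(0,3)->W->(0,2) | ant1:(0,2)->E->(0,3) | ant2:(0,2)->E->(0,3)
  grid max=9 at (0,3)

(0,2) (0,3) (0,3)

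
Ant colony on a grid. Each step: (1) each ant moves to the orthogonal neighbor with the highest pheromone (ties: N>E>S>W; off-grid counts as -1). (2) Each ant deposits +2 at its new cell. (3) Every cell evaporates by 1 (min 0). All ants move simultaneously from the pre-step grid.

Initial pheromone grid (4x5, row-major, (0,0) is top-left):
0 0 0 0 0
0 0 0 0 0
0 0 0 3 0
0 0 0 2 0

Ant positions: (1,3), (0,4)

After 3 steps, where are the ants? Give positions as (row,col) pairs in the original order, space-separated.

Step 1: ant0:(1,3)->S->(2,3) | ant1:(0,4)->S->(1,4)
  grid max=4 at (2,3)
Step 2: ant0:(2,3)->S->(3,3) | ant1:(1,4)->N->(0,4)
  grid max=3 at (2,3)
Step 3: ant0:(3,3)->N->(2,3) | ant1:(0,4)->S->(1,4)
  grid max=4 at (2,3)

(2,3) (1,4)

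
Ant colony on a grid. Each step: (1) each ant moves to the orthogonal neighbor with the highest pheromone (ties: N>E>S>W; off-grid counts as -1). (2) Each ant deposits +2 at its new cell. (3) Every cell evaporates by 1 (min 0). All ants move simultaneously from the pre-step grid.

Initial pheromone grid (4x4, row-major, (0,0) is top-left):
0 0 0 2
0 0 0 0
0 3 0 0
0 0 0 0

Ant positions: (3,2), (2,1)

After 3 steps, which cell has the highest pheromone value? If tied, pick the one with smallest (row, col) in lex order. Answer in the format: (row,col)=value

Answer: (2,1)=4

Derivation:
Step 1: ant0:(3,2)->N->(2,2) | ant1:(2,1)->N->(1,1)
  grid max=2 at (2,1)
Step 2: ant0:(2,2)->W->(2,1) | ant1:(1,1)->S->(2,1)
  grid max=5 at (2,1)
Step 3: ant0:(2,1)->N->(1,1) | ant1:(2,1)->N->(1,1)
  grid max=4 at (2,1)
Final grid:
  0 0 0 0
  0 3 0 0
  0 4 0 0
  0 0 0 0
Max pheromone 4 at (2,1)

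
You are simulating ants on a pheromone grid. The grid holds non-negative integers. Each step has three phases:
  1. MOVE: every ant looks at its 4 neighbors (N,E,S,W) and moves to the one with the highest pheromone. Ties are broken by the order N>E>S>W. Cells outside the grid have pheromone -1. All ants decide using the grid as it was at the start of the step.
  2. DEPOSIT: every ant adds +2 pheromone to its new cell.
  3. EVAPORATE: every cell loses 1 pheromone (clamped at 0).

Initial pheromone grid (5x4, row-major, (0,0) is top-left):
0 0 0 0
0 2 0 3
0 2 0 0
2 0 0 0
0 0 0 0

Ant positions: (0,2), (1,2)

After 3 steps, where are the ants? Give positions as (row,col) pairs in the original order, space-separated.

Step 1: ant0:(0,2)->E->(0,3) | ant1:(1,2)->E->(1,3)
  grid max=4 at (1,3)
Step 2: ant0:(0,3)->S->(1,3) | ant1:(1,3)->N->(0,3)
  grid max=5 at (1,3)
Step 3: ant0:(1,3)->N->(0,3) | ant1:(0,3)->S->(1,3)
  grid max=6 at (1,3)

(0,3) (1,3)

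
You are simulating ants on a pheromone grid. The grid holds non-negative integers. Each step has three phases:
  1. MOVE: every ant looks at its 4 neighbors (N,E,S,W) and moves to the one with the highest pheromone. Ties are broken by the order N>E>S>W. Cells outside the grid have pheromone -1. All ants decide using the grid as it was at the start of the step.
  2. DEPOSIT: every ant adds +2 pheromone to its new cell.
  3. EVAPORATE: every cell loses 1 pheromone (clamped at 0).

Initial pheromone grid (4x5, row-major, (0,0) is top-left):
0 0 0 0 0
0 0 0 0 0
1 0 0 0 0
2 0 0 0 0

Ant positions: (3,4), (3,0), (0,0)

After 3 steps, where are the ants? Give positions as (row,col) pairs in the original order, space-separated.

Step 1: ant0:(3,4)->N->(2,4) | ant1:(3,0)->N->(2,0) | ant2:(0,0)->E->(0,1)
  grid max=2 at (2,0)
Step 2: ant0:(2,4)->N->(1,4) | ant1:(2,0)->S->(3,0) | ant2:(0,1)->E->(0,2)
  grid max=2 at (3,0)
Step 3: ant0:(1,4)->N->(0,4) | ant1:(3,0)->N->(2,0) | ant2:(0,2)->E->(0,3)
  grid max=2 at (2,0)

(0,4) (2,0) (0,3)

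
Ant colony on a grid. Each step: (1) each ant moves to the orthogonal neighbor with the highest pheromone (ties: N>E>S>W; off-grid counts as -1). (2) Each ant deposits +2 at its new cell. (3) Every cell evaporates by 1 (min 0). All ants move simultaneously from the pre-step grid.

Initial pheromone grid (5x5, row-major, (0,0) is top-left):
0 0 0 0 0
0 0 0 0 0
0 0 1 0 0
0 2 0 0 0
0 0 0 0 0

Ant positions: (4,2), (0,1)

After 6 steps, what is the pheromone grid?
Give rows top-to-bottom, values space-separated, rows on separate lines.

After step 1: ants at (3,2),(0,2)
  0 0 1 0 0
  0 0 0 0 0
  0 0 0 0 0
  0 1 1 0 0
  0 0 0 0 0
After step 2: ants at (3,1),(0,3)
  0 0 0 1 0
  0 0 0 0 0
  0 0 0 0 0
  0 2 0 0 0
  0 0 0 0 0
After step 3: ants at (2,1),(0,4)
  0 0 0 0 1
  0 0 0 0 0
  0 1 0 0 0
  0 1 0 0 0
  0 0 0 0 0
After step 4: ants at (3,1),(1,4)
  0 0 0 0 0
  0 0 0 0 1
  0 0 0 0 0
  0 2 0 0 0
  0 0 0 0 0
After step 5: ants at (2,1),(0,4)
  0 0 0 0 1
  0 0 0 0 0
  0 1 0 0 0
  0 1 0 0 0
  0 0 0 0 0
After step 6: ants at (3,1),(1,4)
  0 0 0 0 0
  0 0 0 0 1
  0 0 0 0 0
  0 2 0 0 0
  0 0 0 0 0

0 0 0 0 0
0 0 0 0 1
0 0 0 0 0
0 2 0 0 0
0 0 0 0 0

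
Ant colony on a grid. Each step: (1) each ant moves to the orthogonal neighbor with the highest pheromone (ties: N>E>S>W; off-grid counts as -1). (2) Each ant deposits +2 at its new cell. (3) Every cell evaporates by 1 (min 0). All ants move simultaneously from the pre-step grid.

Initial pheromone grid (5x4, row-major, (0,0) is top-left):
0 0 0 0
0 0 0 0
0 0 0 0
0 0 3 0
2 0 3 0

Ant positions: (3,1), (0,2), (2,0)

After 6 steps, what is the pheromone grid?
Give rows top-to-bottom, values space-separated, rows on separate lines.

After step 1: ants at (3,2),(0,3),(1,0)
  0 0 0 1
  1 0 0 0
  0 0 0 0
  0 0 4 0
  1 0 2 0
After step 2: ants at (4,2),(1,3),(0,0)
  1 0 0 0
  0 0 0 1
  0 0 0 0
  0 0 3 0
  0 0 3 0
After step 3: ants at (3,2),(0,3),(0,1)
  0 1 0 1
  0 0 0 0
  0 0 0 0
  0 0 4 0
  0 0 2 0
After step 4: ants at (4,2),(1,3),(0,2)
  0 0 1 0
  0 0 0 1
  0 0 0 0
  0 0 3 0
  0 0 3 0
After step 5: ants at (3,2),(0,3),(0,3)
  0 0 0 3
  0 0 0 0
  0 0 0 0
  0 0 4 0
  0 0 2 0
After step 6: ants at (4,2),(1,3),(1,3)
  0 0 0 2
  0 0 0 3
  0 0 0 0
  0 0 3 0
  0 0 3 0

0 0 0 2
0 0 0 3
0 0 0 0
0 0 3 0
0 0 3 0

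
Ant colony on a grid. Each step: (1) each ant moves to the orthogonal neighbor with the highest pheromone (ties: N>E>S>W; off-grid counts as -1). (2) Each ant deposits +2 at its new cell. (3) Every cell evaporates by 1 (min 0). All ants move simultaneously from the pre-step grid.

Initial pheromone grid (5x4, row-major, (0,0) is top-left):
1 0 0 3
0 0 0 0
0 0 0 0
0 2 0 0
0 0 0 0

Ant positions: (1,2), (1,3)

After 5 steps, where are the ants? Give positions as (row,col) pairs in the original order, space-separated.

Step 1: ant0:(1,2)->N->(0,2) | ant1:(1,3)->N->(0,3)
  grid max=4 at (0,3)
Step 2: ant0:(0,2)->E->(0,3) | ant1:(0,3)->W->(0,2)
  grid max=5 at (0,3)
Step 3: ant0:(0,3)->W->(0,2) | ant1:(0,2)->E->(0,3)
  grid max=6 at (0,3)
Step 4: ant0:(0,2)->E->(0,3) | ant1:(0,3)->W->(0,2)
  grid max=7 at (0,3)
Step 5: ant0:(0,3)->W->(0,2) | ant1:(0,2)->E->(0,3)
  grid max=8 at (0,3)

(0,2) (0,3)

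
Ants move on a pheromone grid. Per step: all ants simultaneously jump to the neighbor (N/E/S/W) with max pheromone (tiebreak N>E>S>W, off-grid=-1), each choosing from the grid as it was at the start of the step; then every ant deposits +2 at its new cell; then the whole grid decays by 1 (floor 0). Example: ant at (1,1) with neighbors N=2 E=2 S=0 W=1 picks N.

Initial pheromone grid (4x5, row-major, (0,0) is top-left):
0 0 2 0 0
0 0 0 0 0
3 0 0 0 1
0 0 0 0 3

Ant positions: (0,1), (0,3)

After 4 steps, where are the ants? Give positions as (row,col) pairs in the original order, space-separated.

Step 1: ant0:(0,1)->E->(0,2) | ant1:(0,3)->W->(0,2)
  grid max=5 at (0,2)
Step 2: ant0:(0,2)->E->(0,3) | ant1:(0,2)->E->(0,3)
  grid max=4 at (0,2)
Step 3: ant0:(0,3)->W->(0,2) | ant1:(0,3)->W->(0,2)
  grid max=7 at (0,2)
Step 4: ant0:(0,2)->E->(0,3) | ant1:(0,2)->E->(0,3)
  grid max=6 at (0,2)

(0,3) (0,3)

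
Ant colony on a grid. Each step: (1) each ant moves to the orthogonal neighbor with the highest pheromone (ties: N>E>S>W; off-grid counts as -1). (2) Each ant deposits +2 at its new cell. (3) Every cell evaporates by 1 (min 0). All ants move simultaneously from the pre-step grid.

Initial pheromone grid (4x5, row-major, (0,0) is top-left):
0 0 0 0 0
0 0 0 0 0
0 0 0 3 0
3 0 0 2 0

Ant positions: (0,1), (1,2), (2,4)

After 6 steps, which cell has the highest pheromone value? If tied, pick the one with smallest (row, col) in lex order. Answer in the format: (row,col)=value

Answer: (0,3)=7

Derivation:
Step 1: ant0:(0,1)->E->(0,2) | ant1:(1,2)->N->(0,2) | ant2:(2,4)->W->(2,3)
  grid max=4 at (2,3)
Step 2: ant0:(0,2)->E->(0,3) | ant1:(0,2)->E->(0,3) | ant2:(2,3)->S->(3,3)
  grid max=3 at (0,3)
Step 3: ant0:(0,3)->W->(0,2) | ant1:(0,3)->W->(0,2) | ant2:(3,3)->N->(2,3)
  grid max=5 at (0,2)
Step 4: ant0:(0,2)->E->(0,3) | ant1:(0,2)->E->(0,3) | ant2:(2,3)->S->(3,3)
  grid max=5 at (0,3)
Step 5: ant0:(0,3)->W->(0,2) | ant1:(0,3)->W->(0,2) | ant2:(3,3)->N->(2,3)
  grid max=7 at (0,2)
Step 6: ant0:(0,2)->E->(0,3) | ant1:(0,2)->E->(0,3) | ant2:(2,3)->S->(3,3)
  grid max=7 at (0,3)
Final grid:
  0 0 6 7 0
  0 0 0 0 0
  0 0 0 3 0
  0 0 0 2 0
Max pheromone 7 at (0,3)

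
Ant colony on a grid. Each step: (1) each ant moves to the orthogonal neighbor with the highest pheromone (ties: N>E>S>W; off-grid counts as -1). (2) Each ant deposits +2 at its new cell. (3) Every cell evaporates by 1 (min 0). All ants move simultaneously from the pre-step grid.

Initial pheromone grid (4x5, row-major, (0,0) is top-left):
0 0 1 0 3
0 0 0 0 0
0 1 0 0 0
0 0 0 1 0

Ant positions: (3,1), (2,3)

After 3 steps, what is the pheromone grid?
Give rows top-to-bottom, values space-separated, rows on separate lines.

After step 1: ants at (2,1),(3,3)
  0 0 0 0 2
  0 0 0 0 0
  0 2 0 0 0
  0 0 0 2 0
After step 2: ants at (1,1),(2,3)
  0 0 0 0 1
  0 1 0 0 0
  0 1 0 1 0
  0 0 0 1 0
After step 3: ants at (2,1),(3,3)
  0 0 0 0 0
  0 0 0 0 0
  0 2 0 0 0
  0 0 0 2 0

0 0 0 0 0
0 0 0 0 0
0 2 0 0 0
0 0 0 2 0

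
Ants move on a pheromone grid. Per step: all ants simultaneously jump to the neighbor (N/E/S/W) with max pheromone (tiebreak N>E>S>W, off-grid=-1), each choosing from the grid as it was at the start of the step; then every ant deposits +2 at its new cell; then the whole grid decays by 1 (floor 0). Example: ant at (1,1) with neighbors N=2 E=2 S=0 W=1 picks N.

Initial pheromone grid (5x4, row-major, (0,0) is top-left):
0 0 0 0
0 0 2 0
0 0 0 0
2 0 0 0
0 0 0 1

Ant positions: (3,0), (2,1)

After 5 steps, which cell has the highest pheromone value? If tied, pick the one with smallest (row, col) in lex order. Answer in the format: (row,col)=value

Answer: (0,2)=1

Derivation:
Step 1: ant0:(3,0)->N->(2,0) | ant1:(2,1)->N->(1,1)
  grid max=1 at (1,1)
Step 2: ant0:(2,0)->S->(3,0) | ant1:(1,1)->E->(1,2)
  grid max=2 at (1,2)
Step 3: ant0:(3,0)->N->(2,0) | ant1:(1,2)->N->(0,2)
  grid max=1 at (0,2)
Step 4: ant0:(2,0)->S->(3,0) | ant1:(0,2)->S->(1,2)
  grid max=2 at (1,2)
Step 5: ant0:(3,0)->N->(2,0) | ant1:(1,2)->N->(0,2)
  grid max=1 at (0,2)
Final grid:
  0 0 1 0
  0 0 1 0
  1 0 0 0
  1 0 0 0
  0 0 0 0
Max pheromone 1 at (0,2)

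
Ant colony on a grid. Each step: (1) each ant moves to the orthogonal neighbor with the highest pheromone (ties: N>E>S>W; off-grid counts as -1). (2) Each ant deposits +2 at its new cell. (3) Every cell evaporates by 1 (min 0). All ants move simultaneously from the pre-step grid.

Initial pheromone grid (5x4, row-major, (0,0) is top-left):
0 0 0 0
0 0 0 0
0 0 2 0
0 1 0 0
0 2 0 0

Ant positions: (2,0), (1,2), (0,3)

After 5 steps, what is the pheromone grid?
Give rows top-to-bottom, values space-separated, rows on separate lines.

After step 1: ants at (1,0),(2,2),(1,3)
  0 0 0 0
  1 0 0 1
  0 0 3 0
  0 0 0 0
  0 1 0 0
After step 2: ants at (0,0),(1,2),(0,3)
  1 0 0 1
  0 0 1 0
  0 0 2 0
  0 0 0 0
  0 0 0 0
After step 3: ants at (0,1),(2,2),(1,3)
  0 1 0 0
  0 0 0 1
  0 0 3 0
  0 0 0 0
  0 0 0 0
After step 4: ants at (0,2),(1,2),(0,3)
  0 0 1 1
  0 0 1 0
  0 0 2 0
  0 0 0 0
  0 0 0 0
After step 5: ants at (0,3),(2,2),(0,2)
  0 0 2 2
  0 0 0 0
  0 0 3 0
  0 0 0 0
  0 0 0 0

0 0 2 2
0 0 0 0
0 0 3 0
0 0 0 0
0 0 0 0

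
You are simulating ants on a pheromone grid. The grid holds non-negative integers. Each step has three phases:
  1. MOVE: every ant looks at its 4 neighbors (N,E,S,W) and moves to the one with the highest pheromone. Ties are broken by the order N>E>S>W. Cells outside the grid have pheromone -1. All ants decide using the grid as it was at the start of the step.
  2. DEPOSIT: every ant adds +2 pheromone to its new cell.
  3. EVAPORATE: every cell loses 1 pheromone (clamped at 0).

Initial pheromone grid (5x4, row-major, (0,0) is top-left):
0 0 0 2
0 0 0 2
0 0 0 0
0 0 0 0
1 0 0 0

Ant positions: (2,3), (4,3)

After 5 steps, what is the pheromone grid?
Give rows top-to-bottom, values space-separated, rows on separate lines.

After step 1: ants at (1,3),(3,3)
  0 0 0 1
  0 0 0 3
  0 0 0 0
  0 0 0 1
  0 0 0 0
After step 2: ants at (0,3),(2,3)
  0 0 0 2
  0 0 0 2
  0 0 0 1
  0 0 0 0
  0 0 0 0
After step 3: ants at (1,3),(1,3)
  0 0 0 1
  0 0 0 5
  0 0 0 0
  0 0 0 0
  0 0 0 0
After step 4: ants at (0,3),(0,3)
  0 0 0 4
  0 0 0 4
  0 0 0 0
  0 0 0 0
  0 0 0 0
After step 5: ants at (1,3),(1,3)
  0 0 0 3
  0 0 0 7
  0 0 0 0
  0 0 0 0
  0 0 0 0

0 0 0 3
0 0 0 7
0 0 0 0
0 0 0 0
0 0 0 0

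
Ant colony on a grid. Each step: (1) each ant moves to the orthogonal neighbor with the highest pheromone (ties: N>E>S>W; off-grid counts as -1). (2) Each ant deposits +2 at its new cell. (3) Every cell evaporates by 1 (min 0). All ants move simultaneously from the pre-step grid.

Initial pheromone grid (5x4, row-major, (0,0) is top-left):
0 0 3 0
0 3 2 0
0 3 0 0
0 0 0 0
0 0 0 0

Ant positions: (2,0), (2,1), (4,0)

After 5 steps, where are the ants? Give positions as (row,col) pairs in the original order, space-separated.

Step 1: ant0:(2,0)->E->(2,1) | ant1:(2,1)->N->(1,1) | ant2:(4,0)->N->(3,0)
  grid max=4 at (1,1)
Step 2: ant0:(2,1)->N->(1,1) | ant1:(1,1)->S->(2,1) | ant2:(3,0)->N->(2,0)
  grid max=5 at (1,1)
Step 3: ant0:(1,1)->S->(2,1) | ant1:(2,1)->N->(1,1) | ant2:(2,0)->E->(2,1)
  grid max=8 at (2,1)
Step 4: ant0:(2,1)->N->(1,1) | ant1:(1,1)->S->(2,1) | ant2:(2,1)->N->(1,1)
  grid max=9 at (1,1)
Step 5: ant0:(1,1)->S->(2,1) | ant1:(2,1)->N->(1,1) | ant2:(1,1)->S->(2,1)
  grid max=12 at (2,1)

(2,1) (1,1) (2,1)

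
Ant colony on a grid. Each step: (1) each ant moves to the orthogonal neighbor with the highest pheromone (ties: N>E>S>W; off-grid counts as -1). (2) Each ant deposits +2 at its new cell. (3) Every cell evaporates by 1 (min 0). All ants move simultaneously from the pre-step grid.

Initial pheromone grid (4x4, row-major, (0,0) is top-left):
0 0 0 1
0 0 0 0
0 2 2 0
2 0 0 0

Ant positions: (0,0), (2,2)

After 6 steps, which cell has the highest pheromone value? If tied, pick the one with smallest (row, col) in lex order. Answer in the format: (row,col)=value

Step 1: ant0:(0,0)->E->(0,1) | ant1:(2,2)->W->(2,1)
  grid max=3 at (2,1)
Step 2: ant0:(0,1)->E->(0,2) | ant1:(2,1)->E->(2,2)
  grid max=2 at (2,1)
Step 3: ant0:(0,2)->E->(0,3) | ant1:(2,2)->W->(2,1)
  grid max=3 at (2,1)
Step 4: ant0:(0,3)->S->(1,3) | ant1:(2,1)->E->(2,2)
  grid max=2 at (2,1)
Step 5: ant0:(1,3)->N->(0,3) | ant1:(2,2)->W->(2,1)
  grid max=3 at (2,1)
Step 6: ant0:(0,3)->S->(1,3) | ant1:(2,1)->E->(2,2)
  grid max=2 at (2,1)
Final grid:
  0 0 0 0
  0 0 0 1
  0 2 2 0
  0 0 0 0
Max pheromone 2 at (2,1)

Answer: (2,1)=2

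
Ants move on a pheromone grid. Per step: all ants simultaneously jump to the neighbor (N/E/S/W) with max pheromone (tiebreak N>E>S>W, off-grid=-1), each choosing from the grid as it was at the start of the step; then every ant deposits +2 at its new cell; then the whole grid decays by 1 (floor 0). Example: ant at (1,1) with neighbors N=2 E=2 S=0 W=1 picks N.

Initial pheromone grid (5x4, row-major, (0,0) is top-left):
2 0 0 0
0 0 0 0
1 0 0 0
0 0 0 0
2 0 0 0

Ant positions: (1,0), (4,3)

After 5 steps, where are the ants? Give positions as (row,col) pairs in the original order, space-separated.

Step 1: ant0:(1,0)->N->(0,0) | ant1:(4,3)->N->(3,3)
  grid max=3 at (0,0)
Step 2: ant0:(0,0)->E->(0,1) | ant1:(3,3)->N->(2,3)
  grid max=2 at (0,0)
Step 3: ant0:(0,1)->W->(0,0) | ant1:(2,3)->N->(1,3)
  grid max=3 at (0,0)
Step 4: ant0:(0,0)->E->(0,1) | ant1:(1,3)->N->(0,3)
  grid max=2 at (0,0)
Step 5: ant0:(0,1)->W->(0,0) | ant1:(0,3)->S->(1,3)
  grid max=3 at (0,0)

(0,0) (1,3)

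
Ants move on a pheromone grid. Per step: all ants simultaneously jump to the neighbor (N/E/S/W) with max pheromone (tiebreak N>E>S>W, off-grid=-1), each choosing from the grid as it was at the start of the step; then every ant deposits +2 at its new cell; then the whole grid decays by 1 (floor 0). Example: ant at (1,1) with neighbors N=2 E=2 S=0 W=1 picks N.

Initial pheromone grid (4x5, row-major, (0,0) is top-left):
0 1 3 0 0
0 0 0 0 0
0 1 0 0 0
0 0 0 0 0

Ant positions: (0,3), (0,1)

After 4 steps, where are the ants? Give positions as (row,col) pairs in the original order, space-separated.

Step 1: ant0:(0,3)->W->(0,2) | ant1:(0,1)->E->(0,2)
  grid max=6 at (0,2)
Step 2: ant0:(0,2)->E->(0,3) | ant1:(0,2)->E->(0,3)
  grid max=5 at (0,2)
Step 3: ant0:(0,3)->W->(0,2) | ant1:(0,3)->W->(0,2)
  grid max=8 at (0,2)
Step 4: ant0:(0,2)->E->(0,3) | ant1:(0,2)->E->(0,3)
  grid max=7 at (0,2)

(0,3) (0,3)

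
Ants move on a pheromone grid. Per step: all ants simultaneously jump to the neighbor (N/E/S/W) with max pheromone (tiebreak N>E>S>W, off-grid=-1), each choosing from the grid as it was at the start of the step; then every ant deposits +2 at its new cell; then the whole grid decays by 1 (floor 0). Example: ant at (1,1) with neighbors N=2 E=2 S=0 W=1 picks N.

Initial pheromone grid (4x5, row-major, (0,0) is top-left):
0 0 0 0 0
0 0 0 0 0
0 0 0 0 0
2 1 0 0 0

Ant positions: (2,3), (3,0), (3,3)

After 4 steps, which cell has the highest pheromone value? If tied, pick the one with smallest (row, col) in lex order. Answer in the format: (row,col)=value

Step 1: ant0:(2,3)->N->(1,3) | ant1:(3,0)->E->(3,1) | ant2:(3,3)->N->(2,3)
  grid max=2 at (3,1)
Step 2: ant0:(1,3)->S->(2,3) | ant1:(3,1)->W->(3,0) | ant2:(2,3)->N->(1,3)
  grid max=2 at (1,3)
Step 3: ant0:(2,3)->N->(1,3) | ant1:(3,0)->E->(3,1) | ant2:(1,3)->S->(2,3)
  grid max=3 at (1,3)
Step 4: ant0:(1,3)->S->(2,3) | ant1:(3,1)->W->(3,0) | ant2:(2,3)->N->(1,3)
  grid max=4 at (1,3)
Final grid:
  0 0 0 0 0
  0 0 0 4 0
  0 0 0 4 0
  2 1 0 0 0
Max pheromone 4 at (1,3)

Answer: (1,3)=4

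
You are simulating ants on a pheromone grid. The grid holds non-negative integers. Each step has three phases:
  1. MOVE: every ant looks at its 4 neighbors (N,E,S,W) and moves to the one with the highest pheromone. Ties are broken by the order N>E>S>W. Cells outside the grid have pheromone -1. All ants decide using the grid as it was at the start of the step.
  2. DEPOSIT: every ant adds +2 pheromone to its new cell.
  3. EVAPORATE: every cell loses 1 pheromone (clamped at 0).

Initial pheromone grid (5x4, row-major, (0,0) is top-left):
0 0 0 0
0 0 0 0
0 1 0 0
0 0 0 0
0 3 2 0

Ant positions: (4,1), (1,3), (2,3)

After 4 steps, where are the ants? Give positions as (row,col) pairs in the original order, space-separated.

Step 1: ant0:(4,1)->E->(4,2) | ant1:(1,3)->N->(0,3) | ant2:(2,3)->N->(1,3)
  grid max=3 at (4,2)
Step 2: ant0:(4,2)->W->(4,1) | ant1:(0,3)->S->(1,3) | ant2:(1,3)->N->(0,3)
  grid max=3 at (4,1)
Step 3: ant0:(4,1)->E->(4,2) | ant1:(1,3)->N->(0,3) | ant2:(0,3)->S->(1,3)
  grid max=3 at (0,3)
Step 4: ant0:(4,2)->W->(4,1) | ant1:(0,3)->S->(1,3) | ant2:(1,3)->N->(0,3)
  grid max=4 at (0,3)

(4,1) (1,3) (0,3)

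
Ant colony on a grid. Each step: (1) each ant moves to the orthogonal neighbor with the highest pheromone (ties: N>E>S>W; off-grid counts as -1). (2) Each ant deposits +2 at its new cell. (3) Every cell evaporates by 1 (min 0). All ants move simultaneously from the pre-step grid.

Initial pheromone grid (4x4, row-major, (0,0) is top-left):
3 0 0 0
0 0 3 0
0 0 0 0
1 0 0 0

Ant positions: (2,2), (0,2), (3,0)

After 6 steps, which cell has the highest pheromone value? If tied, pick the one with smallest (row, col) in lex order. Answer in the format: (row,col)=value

Step 1: ant0:(2,2)->N->(1,2) | ant1:(0,2)->S->(1,2) | ant2:(3,0)->N->(2,0)
  grid max=6 at (1,2)
Step 2: ant0:(1,2)->N->(0,2) | ant1:(1,2)->N->(0,2) | ant2:(2,0)->N->(1,0)
  grid max=5 at (1,2)
Step 3: ant0:(0,2)->S->(1,2) | ant1:(0,2)->S->(1,2) | ant2:(1,0)->N->(0,0)
  grid max=8 at (1,2)
Step 4: ant0:(1,2)->N->(0,2) | ant1:(1,2)->N->(0,2) | ant2:(0,0)->E->(0,1)
  grid max=7 at (1,2)
Step 5: ant0:(0,2)->S->(1,2) | ant1:(0,2)->S->(1,2) | ant2:(0,1)->E->(0,2)
  grid max=10 at (1,2)
Step 6: ant0:(1,2)->N->(0,2) | ant1:(1,2)->N->(0,2) | ant2:(0,2)->S->(1,2)
  grid max=11 at (1,2)
Final grid:
  0 0 9 0
  0 0 11 0
  0 0 0 0
  0 0 0 0
Max pheromone 11 at (1,2)

Answer: (1,2)=11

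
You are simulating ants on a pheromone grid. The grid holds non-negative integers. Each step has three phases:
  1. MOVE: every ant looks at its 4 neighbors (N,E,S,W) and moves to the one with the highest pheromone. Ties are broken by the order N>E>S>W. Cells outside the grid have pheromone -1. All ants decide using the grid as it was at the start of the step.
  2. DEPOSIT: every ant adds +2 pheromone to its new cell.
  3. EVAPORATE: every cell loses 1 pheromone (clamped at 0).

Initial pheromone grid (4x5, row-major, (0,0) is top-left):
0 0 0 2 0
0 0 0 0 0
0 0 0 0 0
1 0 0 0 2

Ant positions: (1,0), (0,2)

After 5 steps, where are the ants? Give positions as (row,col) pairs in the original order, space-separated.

Step 1: ant0:(1,0)->N->(0,0) | ant1:(0,2)->E->(0,3)
  grid max=3 at (0,3)
Step 2: ant0:(0,0)->E->(0,1) | ant1:(0,3)->E->(0,4)
  grid max=2 at (0,3)
Step 3: ant0:(0,1)->E->(0,2) | ant1:(0,4)->W->(0,3)
  grid max=3 at (0,3)
Step 4: ant0:(0,2)->E->(0,3) | ant1:(0,3)->W->(0,2)
  grid max=4 at (0,3)
Step 5: ant0:(0,3)->W->(0,2) | ant1:(0,2)->E->(0,3)
  grid max=5 at (0,3)

(0,2) (0,3)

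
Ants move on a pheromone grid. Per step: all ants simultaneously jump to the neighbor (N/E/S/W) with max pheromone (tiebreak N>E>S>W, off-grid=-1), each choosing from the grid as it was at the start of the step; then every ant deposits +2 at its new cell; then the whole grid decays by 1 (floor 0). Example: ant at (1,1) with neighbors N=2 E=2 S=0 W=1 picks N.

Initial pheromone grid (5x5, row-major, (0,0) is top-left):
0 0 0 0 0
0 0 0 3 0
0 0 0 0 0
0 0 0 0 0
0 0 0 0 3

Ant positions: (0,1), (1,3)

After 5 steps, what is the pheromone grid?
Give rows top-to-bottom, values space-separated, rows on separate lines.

After step 1: ants at (0,2),(0,3)
  0 0 1 1 0
  0 0 0 2 0
  0 0 0 0 0
  0 0 0 0 0
  0 0 0 0 2
After step 2: ants at (0,3),(1,3)
  0 0 0 2 0
  0 0 0 3 0
  0 0 0 0 0
  0 0 0 0 0
  0 0 0 0 1
After step 3: ants at (1,3),(0,3)
  0 0 0 3 0
  0 0 0 4 0
  0 0 0 0 0
  0 0 0 0 0
  0 0 0 0 0
After step 4: ants at (0,3),(1,3)
  0 0 0 4 0
  0 0 0 5 0
  0 0 0 0 0
  0 0 0 0 0
  0 0 0 0 0
After step 5: ants at (1,3),(0,3)
  0 0 0 5 0
  0 0 0 6 0
  0 0 0 0 0
  0 0 0 0 0
  0 0 0 0 0

0 0 0 5 0
0 0 0 6 0
0 0 0 0 0
0 0 0 0 0
0 0 0 0 0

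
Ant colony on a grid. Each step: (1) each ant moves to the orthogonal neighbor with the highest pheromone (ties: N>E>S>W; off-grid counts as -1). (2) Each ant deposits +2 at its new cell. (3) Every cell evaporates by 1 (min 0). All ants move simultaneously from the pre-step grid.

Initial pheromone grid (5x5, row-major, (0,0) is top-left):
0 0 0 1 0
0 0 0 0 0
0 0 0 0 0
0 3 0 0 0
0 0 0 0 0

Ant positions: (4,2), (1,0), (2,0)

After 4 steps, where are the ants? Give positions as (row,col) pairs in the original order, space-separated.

Step 1: ant0:(4,2)->N->(3,2) | ant1:(1,0)->N->(0,0) | ant2:(2,0)->N->(1,0)
  grid max=2 at (3,1)
Step 2: ant0:(3,2)->W->(3,1) | ant1:(0,0)->S->(1,0) | ant2:(1,0)->N->(0,0)
  grid max=3 at (3,1)
Step 3: ant0:(3,1)->N->(2,1) | ant1:(1,0)->N->(0,0) | ant2:(0,0)->S->(1,0)
  grid max=3 at (0,0)
Step 4: ant0:(2,1)->S->(3,1) | ant1:(0,0)->S->(1,0) | ant2:(1,0)->N->(0,0)
  grid max=4 at (0,0)

(3,1) (1,0) (0,0)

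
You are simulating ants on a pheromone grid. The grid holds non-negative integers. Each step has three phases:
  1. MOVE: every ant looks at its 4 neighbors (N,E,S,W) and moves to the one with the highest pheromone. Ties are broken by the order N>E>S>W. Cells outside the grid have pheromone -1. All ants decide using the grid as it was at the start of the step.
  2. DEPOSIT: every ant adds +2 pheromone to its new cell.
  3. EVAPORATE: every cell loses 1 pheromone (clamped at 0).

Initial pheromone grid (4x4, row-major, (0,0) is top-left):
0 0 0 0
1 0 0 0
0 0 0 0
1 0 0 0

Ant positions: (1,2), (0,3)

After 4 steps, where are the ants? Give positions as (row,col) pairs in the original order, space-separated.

Step 1: ant0:(1,2)->N->(0,2) | ant1:(0,3)->S->(1,3)
  grid max=1 at (0,2)
Step 2: ant0:(0,2)->E->(0,3) | ant1:(1,3)->N->(0,3)
  grid max=3 at (0,3)
Step 3: ant0:(0,3)->S->(1,3) | ant1:(0,3)->S->(1,3)
  grid max=3 at (1,3)
Step 4: ant0:(1,3)->N->(0,3) | ant1:(1,3)->N->(0,3)
  grid max=5 at (0,3)

(0,3) (0,3)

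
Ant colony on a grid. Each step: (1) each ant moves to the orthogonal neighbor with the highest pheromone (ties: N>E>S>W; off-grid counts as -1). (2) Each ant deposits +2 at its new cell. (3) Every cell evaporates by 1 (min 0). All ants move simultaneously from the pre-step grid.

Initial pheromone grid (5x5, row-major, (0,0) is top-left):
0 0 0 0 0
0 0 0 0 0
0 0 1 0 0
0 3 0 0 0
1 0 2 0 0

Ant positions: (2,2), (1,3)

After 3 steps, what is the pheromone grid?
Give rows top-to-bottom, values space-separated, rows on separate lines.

After step 1: ants at (1,2),(0,3)
  0 0 0 1 0
  0 0 1 0 0
  0 0 0 0 0
  0 2 0 0 0
  0 0 1 0 0
After step 2: ants at (0,2),(0,4)
  0 0 1 0 1
  0 0 0 0 0
  0 0 0 0 0
  0 1 0 0 0
  0 0 0 0 0
After step 3: ants at (0,3),(1,4)
  0 0 0 1 0
  0 0 0 0 1
  0 0 0 0 0
  0 0 0 0 0
  0 0 0 0 0

0 0 0 1 0
0 0 0 0 1
0 0 0 0 0
0 0 0 0 0
0 0 0 0 0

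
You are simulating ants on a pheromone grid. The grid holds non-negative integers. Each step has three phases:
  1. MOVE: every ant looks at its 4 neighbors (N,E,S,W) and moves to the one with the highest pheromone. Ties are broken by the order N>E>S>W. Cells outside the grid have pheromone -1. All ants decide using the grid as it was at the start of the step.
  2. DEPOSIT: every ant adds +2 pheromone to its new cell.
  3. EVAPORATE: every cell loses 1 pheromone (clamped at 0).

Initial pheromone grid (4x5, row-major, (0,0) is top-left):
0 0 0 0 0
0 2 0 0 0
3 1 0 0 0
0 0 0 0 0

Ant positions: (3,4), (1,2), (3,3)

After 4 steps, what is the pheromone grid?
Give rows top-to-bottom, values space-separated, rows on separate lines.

After step 1: ants at (2,4),(1,1),(2,3)
  0 0 0 0 0
  0 3 0 0 0
  2 0 0 1 1
  0 0 0 0 0
After step 2: ants at (2,3),(0,1),(2,4)
  0 1 0 0 0
  0 2 0 0 0
  1 0 0 2 2
  0 0 0 0 0
After step 3: ants at (2,4),(1,1),(2,3)
  0 0 0 0 0
  0 3 0 0 0
  0 0 0 3 3
  0 0 0 0 0
After step 4: ants at (2,3),(0,1),(2,4)
  0 1 0 0 0
  0 2 0 0 0
  0 0 0 4 4
  0 0 0 0 0

0 1 0 0 0
0 2 0 0 0
0 0 0 4 4
0 0 0 0 0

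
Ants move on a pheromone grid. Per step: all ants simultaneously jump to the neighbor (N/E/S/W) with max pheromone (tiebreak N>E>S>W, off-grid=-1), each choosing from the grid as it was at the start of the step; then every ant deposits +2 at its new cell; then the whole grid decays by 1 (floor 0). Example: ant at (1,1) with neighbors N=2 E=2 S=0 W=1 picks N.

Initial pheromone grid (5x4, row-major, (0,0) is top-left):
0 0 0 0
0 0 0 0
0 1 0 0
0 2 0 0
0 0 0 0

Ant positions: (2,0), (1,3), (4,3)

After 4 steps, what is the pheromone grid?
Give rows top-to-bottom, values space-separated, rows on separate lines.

After step 1: ants at (2,1),(0,3),(3,3)
  0 0 0 1
  0 0 0 0
  0 2 0 0
  0 1 0 1
  0 0 0 0
After step 2: ants at (3,1),(1,3),(2,3)
  0 0 0 0
  0 0 0 1
  0 1 0 1
  0 2 0 0
  0 0 0 0
After step 3: ants at (2,1),(2,3),(1,3)
  0 0 0 0
  0 0 0 2
  0 2 0 2
  0 1 0 0
  0 0 0 0
After step 4: ants at (3,1),(1,3),(2,3)
  0 0 0 0
  0 0 0 3
  0 1 0 3
  0 2 0 0
  0 0 0 0

0 0 0 0
0 0 0 3
0 1 0 3
0 2 0 0
0 0 0 0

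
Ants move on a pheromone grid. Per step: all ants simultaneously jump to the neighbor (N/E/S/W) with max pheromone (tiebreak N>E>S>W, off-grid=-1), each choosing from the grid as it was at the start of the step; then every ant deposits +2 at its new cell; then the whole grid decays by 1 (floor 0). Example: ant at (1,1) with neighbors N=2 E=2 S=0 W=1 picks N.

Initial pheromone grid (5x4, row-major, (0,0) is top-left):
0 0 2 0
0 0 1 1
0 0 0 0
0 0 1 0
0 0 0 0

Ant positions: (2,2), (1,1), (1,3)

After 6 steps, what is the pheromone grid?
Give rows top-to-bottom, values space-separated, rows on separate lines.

After step 1: ants at (1,2),(1,2),(1,2)
  0 0 1 0
  0 0 6 0
  0 0 0 0
  0 0 0 0
  0 0 0 0
After step 2: ants at (0,2),(0,2),(0,2)
  0 0 6 0
  0 0 5 0
  0 0 0 0
  0 0 0 0
  0 0 0 0
After step 3: ants at (1,2),(1,2),(1,2)
  0 0 5 0
  0 0 10 0
  0 0 0 0
  0 0 0 0
  0 0 0 0
After step 4: ants at (0,2),(0,2),(0,2)
  0 0 10 0
  0 0 9 0
  0 0 0 0
  0 0 0 0
  0 0 0 0
After step 5: ants at (1,2),(1,2),(1,2)
  0 0 9 0
  0 0 14 0
  0 0 0 0
  0 0 0 0
  0 0 0 0
After step 6: ants at (0,2),(0,2),(0,2)
  0 0 14 0
  0 0 13 0
  0 0 0 0
  0 0 0 0
  0 0 0 0

0 0 14 0
0 0 13 0
0 0 0 0
0 0 0 0
0 0 0 0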